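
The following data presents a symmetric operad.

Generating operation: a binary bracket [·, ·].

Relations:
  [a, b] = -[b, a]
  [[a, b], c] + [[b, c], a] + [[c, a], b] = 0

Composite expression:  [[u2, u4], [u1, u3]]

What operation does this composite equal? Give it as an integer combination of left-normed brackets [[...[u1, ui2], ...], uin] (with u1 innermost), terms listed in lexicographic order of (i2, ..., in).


-[[[u1, u3], u2], u4] + [[[u1, u3], u4], u2]

A multilinear Lie element is pinned by u1-initial words (u1 innermost).
Composite bracket: [[u2, u4], [u1, u3]]
Under [a, b] = ab - ba we get 8 signed associative words (2^3 = 8).
Collect the words opening with u1:
  from u1u3u2u4, sign -1: term -[[[u1, u3], u2], u4]
  from u1u3u4u2, sign +1: term +[[[u1, u3], u4], u2]


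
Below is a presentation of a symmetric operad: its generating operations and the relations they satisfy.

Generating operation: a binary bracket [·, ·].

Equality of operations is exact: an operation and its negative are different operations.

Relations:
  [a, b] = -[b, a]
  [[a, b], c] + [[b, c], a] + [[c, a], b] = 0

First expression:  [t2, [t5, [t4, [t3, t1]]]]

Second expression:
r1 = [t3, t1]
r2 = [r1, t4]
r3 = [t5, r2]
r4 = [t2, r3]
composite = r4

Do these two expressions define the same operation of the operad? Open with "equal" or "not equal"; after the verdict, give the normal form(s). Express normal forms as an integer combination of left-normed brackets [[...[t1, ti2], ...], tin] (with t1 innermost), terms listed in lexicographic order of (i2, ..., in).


The first expression reduces to [[[[t1, t3], t4], t5], t2]
The second expression reduces to -[[[[t1, t3], t4], t5], t2]
The forms do not match — not equal.

not equal: they reduce to [[[[t1, t3], t4], t5], t2] and -[[[[t1, t3], t4], t5], t2]


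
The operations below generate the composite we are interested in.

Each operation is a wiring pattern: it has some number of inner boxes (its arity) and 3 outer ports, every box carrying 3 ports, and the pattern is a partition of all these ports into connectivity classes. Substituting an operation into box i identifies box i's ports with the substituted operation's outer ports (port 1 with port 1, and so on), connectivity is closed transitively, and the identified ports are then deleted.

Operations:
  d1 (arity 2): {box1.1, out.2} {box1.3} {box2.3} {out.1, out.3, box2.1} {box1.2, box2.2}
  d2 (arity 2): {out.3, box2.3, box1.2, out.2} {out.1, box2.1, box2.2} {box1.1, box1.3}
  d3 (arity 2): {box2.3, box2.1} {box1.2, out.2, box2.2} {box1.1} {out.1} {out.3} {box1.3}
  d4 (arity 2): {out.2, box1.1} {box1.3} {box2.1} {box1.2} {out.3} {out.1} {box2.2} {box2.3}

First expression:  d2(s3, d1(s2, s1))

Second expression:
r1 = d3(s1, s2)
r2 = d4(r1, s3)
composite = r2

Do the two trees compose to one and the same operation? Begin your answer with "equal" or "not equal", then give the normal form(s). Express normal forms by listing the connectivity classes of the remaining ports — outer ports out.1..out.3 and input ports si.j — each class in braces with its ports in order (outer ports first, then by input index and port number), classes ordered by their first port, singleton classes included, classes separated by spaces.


not equal: they reduce to {out.1, out.2, out.3, s1.1, s2.1, s3.2} {s1.2, s2.2} {s1.3} {s2.3} {s3.1, s3.3} and {out.1} {out.2} {out.3} {s1.1} {s1.2, s2.2} {s1.3} {s2.1, s2.3} {s3.1} {s3.2} {s3.3}


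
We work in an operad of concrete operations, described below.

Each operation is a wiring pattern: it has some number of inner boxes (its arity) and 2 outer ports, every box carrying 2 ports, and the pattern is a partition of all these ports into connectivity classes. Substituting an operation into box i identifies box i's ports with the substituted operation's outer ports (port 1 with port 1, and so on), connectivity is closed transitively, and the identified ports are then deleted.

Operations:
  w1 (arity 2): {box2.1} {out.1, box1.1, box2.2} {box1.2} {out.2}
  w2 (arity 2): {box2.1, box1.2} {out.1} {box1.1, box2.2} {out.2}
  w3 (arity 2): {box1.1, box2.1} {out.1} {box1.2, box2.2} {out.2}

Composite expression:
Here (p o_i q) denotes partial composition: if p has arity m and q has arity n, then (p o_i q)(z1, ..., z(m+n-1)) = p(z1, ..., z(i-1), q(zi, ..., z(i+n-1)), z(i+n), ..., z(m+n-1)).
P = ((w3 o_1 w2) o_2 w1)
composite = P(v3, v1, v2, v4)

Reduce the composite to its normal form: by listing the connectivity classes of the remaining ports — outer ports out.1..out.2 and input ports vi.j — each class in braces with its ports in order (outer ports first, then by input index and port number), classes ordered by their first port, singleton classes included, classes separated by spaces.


Two ports join when wires chain via w3-identified ports.
through w1, on inputs (v1, v2): {out.1, v1.1, v2.2} {out.2} {v1.2} {v2.1} (out.j = stage outer ports)
through w2, on inputs (v3, v1, v2): {out.1} {out.2} {v1.1, v2.2, v3.2} {v1.2} {v2.1} {v3.1} (out.j = stage outer ports)
through w3, on inputs (v3, v1, v2, v4): {out.1} {out.2} {v1.1, v2.2, v3.2} {v1.2} {v2.1} {v3.1} {v4.1} {v4.2} (out.j = stage outer ports)

{out.1} {out.2} {v1.1, v2.2, v3.2} {v1.2} {v2.1} {v3.1} {v4.1} {v4.2}


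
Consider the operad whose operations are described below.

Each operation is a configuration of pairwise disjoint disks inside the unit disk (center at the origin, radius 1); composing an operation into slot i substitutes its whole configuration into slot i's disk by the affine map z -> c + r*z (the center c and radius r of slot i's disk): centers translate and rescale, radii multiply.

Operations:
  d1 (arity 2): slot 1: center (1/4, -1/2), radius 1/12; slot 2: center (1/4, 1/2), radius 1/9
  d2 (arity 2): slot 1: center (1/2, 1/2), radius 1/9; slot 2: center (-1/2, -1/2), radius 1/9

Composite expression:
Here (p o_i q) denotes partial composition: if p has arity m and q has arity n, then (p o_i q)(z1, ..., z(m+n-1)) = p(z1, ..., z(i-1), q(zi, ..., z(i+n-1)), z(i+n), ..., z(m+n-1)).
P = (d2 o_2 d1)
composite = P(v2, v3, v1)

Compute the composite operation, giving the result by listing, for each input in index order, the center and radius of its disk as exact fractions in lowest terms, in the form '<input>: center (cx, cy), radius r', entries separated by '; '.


v1: center (-17/36, -4/9), radius 1/81; v2: center (1/2, 1/2), radius 1/9; v3: center (-17/36, -5/9), radius 1/108

Affine substitution under d2: radii multiply and v-centers shift.
input v2: applying the 1 nested substitution gives center (1/2, 1/2), radius 1/9
input v3: applying the 2 nested substitutions gives center (-17/36, -5/9), radius 1/108
input v1: applying the 2 nested substitutions gives center (-17/36, -4/9), radius 1/81


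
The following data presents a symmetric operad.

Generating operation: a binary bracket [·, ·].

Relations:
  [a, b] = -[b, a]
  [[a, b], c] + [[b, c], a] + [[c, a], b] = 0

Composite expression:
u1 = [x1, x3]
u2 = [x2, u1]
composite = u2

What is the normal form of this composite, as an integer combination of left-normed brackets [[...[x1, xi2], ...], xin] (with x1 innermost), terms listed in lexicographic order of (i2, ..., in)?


-[[x1, x3], x2]

A multilinear Lie element is pinned by x1-initial words (x1 innermost).
Composite bracket: [x2, [x1, x3]]
Each bracket splits as ab - ba, giving 4 signed words (2^2 = 4).
Keep just the words that open with x1:
  x1x3x2 (sign -1) contributes -[[x1, x3], x2]


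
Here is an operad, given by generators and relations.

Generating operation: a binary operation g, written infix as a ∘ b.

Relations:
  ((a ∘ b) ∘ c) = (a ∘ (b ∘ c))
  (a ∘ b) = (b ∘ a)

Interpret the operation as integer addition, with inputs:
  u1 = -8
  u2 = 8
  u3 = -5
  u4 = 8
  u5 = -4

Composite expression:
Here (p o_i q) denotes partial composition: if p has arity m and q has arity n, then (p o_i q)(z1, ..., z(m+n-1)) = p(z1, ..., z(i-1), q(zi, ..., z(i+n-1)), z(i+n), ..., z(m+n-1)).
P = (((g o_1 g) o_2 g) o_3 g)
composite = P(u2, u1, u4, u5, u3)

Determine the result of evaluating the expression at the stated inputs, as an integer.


-1

(u4 ∘ u5) = 4
(u1 ∘ (u4 ∘ u5)) = -4
(u2 ∘ (u1 ∘ (u4 ∘ u5))) = 4
((u2 ∘ (u1 ∘ (u4 ∘ u5))) ∘ u3) = -1


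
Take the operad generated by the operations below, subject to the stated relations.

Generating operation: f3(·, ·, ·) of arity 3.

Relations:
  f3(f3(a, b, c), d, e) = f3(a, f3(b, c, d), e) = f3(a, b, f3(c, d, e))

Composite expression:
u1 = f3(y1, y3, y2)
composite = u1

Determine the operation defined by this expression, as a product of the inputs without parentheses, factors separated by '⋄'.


y1 ⋄ y3 ⋄ y2

Key point: f3 is associative — brackets drop, the y-order remains.
f3(y1, y3, y2) unparenthesizes to y1 ⋄ y3 ⋄ y2


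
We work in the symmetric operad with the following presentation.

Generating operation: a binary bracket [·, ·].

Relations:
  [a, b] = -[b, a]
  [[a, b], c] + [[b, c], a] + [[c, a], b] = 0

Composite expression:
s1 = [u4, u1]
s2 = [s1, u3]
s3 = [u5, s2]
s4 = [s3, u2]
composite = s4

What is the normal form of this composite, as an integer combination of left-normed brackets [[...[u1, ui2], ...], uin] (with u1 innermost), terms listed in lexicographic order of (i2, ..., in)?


[[[[u1, u4], u3], u5], u2]

In the tensor algebra, words opening u1 carry the u1-anchored form.
Composite bracket: [[u5, [[u4, u1], u3]], u2]
Applying ab - ba throughout gives 16 signed words (2^4 = 16).
Keep just the words that open with u1:
  u1u4u3u5u2 appears with sign +1, giving the term +[[[[u1, u4], u3], u5], u2]


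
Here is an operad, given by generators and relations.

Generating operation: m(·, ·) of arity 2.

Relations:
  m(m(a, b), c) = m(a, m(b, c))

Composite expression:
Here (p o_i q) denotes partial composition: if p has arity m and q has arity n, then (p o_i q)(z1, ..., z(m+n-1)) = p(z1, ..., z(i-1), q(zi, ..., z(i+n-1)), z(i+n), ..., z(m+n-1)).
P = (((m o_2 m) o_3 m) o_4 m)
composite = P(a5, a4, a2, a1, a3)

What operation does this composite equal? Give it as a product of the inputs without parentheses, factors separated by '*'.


Associativity of m dissolves the nesting; only the a-input order survives.
m(a1, a3) spells out as a1 * a3
m(a2, m(a1, a3)) spells out as a2 * a1 * a3
m(a4, m(a2, m(a1, a3))) spells out as a4 * a2 * a1 * a3
m(a5, m(a4, m(a2, m(a1, a3)))) spells out as a5 * a4 * a2 * a1 * a3

a5 * a4 * a2 * a1 * a3


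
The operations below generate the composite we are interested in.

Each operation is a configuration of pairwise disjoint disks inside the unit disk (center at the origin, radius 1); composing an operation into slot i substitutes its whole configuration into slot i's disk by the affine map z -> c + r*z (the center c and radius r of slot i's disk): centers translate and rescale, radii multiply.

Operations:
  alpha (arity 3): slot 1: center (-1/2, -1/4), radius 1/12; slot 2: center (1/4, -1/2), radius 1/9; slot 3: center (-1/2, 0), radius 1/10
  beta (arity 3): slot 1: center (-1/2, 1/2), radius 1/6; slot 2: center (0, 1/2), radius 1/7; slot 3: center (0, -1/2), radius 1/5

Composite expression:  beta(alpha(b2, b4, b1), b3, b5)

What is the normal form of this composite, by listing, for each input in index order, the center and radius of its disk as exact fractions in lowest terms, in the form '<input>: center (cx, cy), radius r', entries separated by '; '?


Affine substitution under beta: radii multiply and b-centers shift.
b2 passes through 2 substitutions, ending at center (-7/12, 11/24), radius 1/72
b4 passes through 2 substitutions, ending at center (-11/24, 5/12), radius 1/54
b1 passes through 2 substitutions, ending at center (-7/12, 1/2), radius 1/60
b3 passes through 1 substitution, ending at center (0, 1/2), radius 1/7
b5 passes through 1 substitution, ending at center (0, -1/2), radius 1/5

b1: center (-7/12, 1/2), radius 1/60; b2: center (-7/12, 11/24), radius 1/72; b3: center (0, 1/2), radius 1/7; b4: center (-11/24, 5/12), radius 1/54; b5: center (0, -1/2), radius 1/5


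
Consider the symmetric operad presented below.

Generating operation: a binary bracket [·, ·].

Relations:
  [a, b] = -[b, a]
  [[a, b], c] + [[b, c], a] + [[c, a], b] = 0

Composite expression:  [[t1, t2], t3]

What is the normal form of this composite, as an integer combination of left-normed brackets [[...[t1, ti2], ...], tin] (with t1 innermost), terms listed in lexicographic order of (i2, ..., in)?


[[t1, t2], t3]


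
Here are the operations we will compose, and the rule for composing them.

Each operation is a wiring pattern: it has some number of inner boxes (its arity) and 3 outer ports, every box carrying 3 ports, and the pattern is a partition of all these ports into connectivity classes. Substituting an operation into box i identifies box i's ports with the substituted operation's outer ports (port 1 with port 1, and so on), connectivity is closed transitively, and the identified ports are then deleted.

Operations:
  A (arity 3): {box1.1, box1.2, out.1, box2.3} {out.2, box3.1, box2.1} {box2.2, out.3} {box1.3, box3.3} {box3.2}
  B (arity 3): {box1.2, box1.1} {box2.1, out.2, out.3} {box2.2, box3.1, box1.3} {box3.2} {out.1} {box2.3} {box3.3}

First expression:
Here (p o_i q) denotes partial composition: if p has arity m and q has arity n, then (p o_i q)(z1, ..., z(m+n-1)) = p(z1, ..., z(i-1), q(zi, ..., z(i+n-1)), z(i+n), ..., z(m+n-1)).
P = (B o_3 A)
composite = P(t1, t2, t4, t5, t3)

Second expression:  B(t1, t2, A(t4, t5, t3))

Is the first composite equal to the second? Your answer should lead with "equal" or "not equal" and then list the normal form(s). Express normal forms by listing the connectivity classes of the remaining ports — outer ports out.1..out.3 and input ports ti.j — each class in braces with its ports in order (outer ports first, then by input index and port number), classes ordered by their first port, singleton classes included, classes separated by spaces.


equal — both sides give {out.1} {out.2, out.3, t2.1} {t1.1, t1.2} {t1.3, t2.2, t4.1, t4.2, t5.3} {t2.3} {t3.1, t5.1} {t3.2} {t3.3, t4.3} {t5.2}

Reducing the first expression gives {out.1} {out.2, out.3, t2.1} {t1.1, t1.2} {t1.3, t2.2, t4.1, t4.2, t5.3} {t2.3} {t3.1, t5.1} {t3.2} {t3.3, t4.3} {t5.2}
Reducing the second expression gives {out.1} {out.2, out.3, t2.1} {t1.1, t1.2} {t1.3, t2.2, t4.1, t4.2, t5.3} {t2.3} {t3.1, t5.1} {t3.2} {t3.3, t4.3} {t5.2}
One common form — equal.


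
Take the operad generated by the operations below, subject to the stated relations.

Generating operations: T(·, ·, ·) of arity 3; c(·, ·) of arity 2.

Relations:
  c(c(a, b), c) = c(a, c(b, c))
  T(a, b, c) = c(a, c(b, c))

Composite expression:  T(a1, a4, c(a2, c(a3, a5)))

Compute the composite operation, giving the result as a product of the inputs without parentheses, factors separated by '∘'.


a1 ∘ a4 ∘ a2 ∘ a3 ∘ a5

All parenthesizations of T agree; list the a-inputs left to right.
c(a3, a5) spells out as a3 ∘ a5
c(a2, c(a3, a5)) spells out as a2 ∘ a3 ∘ a5
T(a1, a4, c(a2, c(a3, a5))) spells out as a1 ∘ a4 ∘ a2 ∘ a3 ∘ a5


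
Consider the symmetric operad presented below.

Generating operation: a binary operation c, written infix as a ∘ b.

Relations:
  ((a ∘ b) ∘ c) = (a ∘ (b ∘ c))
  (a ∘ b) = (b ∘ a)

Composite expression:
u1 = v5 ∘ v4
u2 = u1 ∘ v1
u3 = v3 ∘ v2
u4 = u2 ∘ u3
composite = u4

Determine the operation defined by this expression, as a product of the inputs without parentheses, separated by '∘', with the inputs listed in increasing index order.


v1 ∘ v2 ∘ v3 ∘ v4 ∘ v5

Key point: c commutes, so take the v-inputs in any fixed order.
(v5 ∘ v4) flattens to v5 ∘ v4
((v5 ∘ v4) ∘ v1) flattens to v5 ∘ v4 ∘ v1
(v3 ∘ v2) flattens to v3 ∘ v2
(((v5 ∘ v4) ∘ v1) ∘ (v3 ∘ v2)) flattens to v5 ∘ v4 ∘ v1 ∘ v3 ∘ v2
the factors in increasing index order: v1 ∘ v2 ∘ v3 ∘ v4 ∘ v5


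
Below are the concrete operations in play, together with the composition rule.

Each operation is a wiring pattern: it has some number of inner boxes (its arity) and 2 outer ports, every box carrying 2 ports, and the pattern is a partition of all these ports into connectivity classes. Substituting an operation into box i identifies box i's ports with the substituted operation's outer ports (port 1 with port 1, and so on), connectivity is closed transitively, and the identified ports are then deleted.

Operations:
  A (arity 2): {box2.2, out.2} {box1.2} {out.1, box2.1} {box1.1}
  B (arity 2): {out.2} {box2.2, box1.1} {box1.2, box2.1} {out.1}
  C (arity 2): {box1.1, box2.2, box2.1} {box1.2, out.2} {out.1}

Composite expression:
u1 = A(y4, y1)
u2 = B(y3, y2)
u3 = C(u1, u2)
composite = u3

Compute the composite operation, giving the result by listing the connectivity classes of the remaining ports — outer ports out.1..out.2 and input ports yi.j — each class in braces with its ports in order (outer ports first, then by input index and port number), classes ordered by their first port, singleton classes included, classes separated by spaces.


{out.1} {out.2, y1.2} {y1.1} {y2.1, y3.2} {y2.2, y3.1} {y4.1} {y4.2}


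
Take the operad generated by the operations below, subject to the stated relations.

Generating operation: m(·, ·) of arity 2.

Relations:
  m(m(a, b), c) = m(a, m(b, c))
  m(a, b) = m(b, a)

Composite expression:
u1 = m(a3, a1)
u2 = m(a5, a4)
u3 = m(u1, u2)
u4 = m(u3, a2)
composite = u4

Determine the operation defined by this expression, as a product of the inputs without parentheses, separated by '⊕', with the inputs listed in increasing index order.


With m associative and commutative, the a-input set is all that matters.
m(a3, a1) linearizes to a3 ⊕ a1
m(a5, a4) linearizes to a5 ⊕ a4
m(m(a3, a1), m(a5, a4)) linearizes to a3 ⊕ a1 ⊕ a5 ⊕ a4
m(m(m(a3, a1), m(a5, a4)), a2) linearizes to a3 ⊕ a1 ⊕ a5 ⊕ a4 ⊕ a2
sorting the factors by input index: a1 ⊕ a2 ⊕ a3 ⊕ a4 ⊕ a5

a1 ⊕ a2 ⊕ a3 ⊕ a4 ⊕ a5


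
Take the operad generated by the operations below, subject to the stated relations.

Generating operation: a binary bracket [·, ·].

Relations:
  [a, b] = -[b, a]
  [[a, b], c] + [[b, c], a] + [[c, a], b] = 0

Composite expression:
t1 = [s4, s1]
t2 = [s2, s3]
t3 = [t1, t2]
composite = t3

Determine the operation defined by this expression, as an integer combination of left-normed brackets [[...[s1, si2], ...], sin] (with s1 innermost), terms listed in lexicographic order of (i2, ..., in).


-[[[s1, s4], s2], s3] + [[[s1, s4], s3], s2]

Skip Jacobi rewriting: expand, keep s1-initial words, read off terms.
Composite bracket: [[s4, s1], [s2, s3]]
Applying ab - ba throughout gives 8 signed words (2^3 = 8).
Coefficients come from the s1-initial words:
  from s1s4s2s3, sign -1: term -[[[s1, s4], s2], s3]
  from s1s4s3s2, sign +1: term +[[[s1, s4], s3], s2]


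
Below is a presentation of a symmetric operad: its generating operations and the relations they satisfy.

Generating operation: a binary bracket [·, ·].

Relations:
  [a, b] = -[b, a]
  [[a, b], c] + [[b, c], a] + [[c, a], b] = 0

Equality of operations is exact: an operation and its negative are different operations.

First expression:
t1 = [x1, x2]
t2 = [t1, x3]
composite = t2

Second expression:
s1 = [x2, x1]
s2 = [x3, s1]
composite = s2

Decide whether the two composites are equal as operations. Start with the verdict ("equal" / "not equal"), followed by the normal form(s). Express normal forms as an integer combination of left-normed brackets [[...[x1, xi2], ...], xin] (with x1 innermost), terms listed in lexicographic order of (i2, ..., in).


equal — both sides give [[x1, x2], x3]


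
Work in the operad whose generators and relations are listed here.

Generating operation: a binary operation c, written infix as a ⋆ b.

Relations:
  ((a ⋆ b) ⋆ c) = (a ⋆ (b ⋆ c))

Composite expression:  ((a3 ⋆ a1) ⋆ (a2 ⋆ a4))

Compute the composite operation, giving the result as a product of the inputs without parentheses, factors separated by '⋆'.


a3 ⋆ a1 ⋆ a2 ⋆ a4


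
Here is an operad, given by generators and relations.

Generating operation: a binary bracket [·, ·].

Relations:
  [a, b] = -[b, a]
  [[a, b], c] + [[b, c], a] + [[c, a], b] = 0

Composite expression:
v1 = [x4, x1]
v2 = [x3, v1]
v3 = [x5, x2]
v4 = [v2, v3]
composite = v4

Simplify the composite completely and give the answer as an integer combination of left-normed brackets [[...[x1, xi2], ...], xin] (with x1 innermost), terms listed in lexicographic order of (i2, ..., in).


-[[[[x1, x4], x3], x2], x5] + [[[[x1, x4], x3], x5], x2]

In the tensor algebra, words opening x1 carry the x1-anchored form.
Composite bracket: [[x3, [x4, x1]], [x5, x2]]
The bracket unfolds into 16 signed words via [a, b] = ab - ba (2^4 = 16).
Collect the words opening with x1:
  sign of x1x4x3x2x5 is -1, so it contributes -[[[[x1, x4], x3], x2], x5]
  sign of x1x4x3x5x2 is +1, so it contributes +[[[[x1, x4], x3], x5], x2]


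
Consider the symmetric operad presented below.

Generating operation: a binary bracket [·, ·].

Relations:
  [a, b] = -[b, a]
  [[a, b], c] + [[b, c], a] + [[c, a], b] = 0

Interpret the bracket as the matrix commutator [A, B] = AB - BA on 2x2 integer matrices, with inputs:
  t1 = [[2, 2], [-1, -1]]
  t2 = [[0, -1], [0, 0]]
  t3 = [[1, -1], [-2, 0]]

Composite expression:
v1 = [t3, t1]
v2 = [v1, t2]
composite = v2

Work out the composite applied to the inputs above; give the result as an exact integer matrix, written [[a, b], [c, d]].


[[-5, -10], [0, 5]]

[t3, t1] = [[5, 5], [-5, -5]]
[[t3, t1], t2] = [[-5, -10], [0, 5]]


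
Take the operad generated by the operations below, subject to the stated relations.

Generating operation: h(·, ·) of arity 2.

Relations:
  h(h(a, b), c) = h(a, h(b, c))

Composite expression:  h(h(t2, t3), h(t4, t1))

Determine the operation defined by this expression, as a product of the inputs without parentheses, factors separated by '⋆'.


The h-tree's shape is irrelevant; the t-reading-order decides.
h(t2, t3) reduces to t2 ⋆ t3
h(t4, t1) reduces to t4 ⋆ t1
h(h(t2, t3), h(t4, t1)) reduces to t2 ⋆ t3 ⋆ t4 ⋆ t1

t2 ⋆ t3 ⋆ t4 ⋆ t1


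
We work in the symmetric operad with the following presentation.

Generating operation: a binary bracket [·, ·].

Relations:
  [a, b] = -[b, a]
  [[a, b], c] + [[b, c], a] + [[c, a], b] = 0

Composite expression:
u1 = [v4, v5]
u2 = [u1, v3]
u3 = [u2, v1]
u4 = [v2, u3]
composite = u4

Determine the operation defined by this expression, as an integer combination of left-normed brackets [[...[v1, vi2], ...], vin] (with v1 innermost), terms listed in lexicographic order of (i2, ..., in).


-[[[[v1, v3], v4], v5], v2] + [[[[v1, v3], v5], v4], v2] + [[[[v1, v4], v5], v3], v2] - [[[[v1, v5], v4], v3], v2]

Expand each bracket as ab - ba; the v1-initial words give the coefficients.
Composite bracket: [v2, [[[v4, v5], v3], v1]]
Expanding via [a, b] = ab - ba: 16 signed words (2^4 = 16).
Only words starting with v1 matter:
  v1v3v4v5v2 appears with sign -1, giving the term -[[[[v1, v3], v4], v5], v2]
  v1v3v5v4v2 appears with sign +1, giving the term +[[[[v1, v3], v5], v4], v2]
  v1v4v5v3v2 appears with sign +1, giving the term +[[[[v1, v4], v5], v3], v2]
  v1v5v4v3v2 appears with sign -1, giving the term -[[[[v1, v5], v4], v3], v2]


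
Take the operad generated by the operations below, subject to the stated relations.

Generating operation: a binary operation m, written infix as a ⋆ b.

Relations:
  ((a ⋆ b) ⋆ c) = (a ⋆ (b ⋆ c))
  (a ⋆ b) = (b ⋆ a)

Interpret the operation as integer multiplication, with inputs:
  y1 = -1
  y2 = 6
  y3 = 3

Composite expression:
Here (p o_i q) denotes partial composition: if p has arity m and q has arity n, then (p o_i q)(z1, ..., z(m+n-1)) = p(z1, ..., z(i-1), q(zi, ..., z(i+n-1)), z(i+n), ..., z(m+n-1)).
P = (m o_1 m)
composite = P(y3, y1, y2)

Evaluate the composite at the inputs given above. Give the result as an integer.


(y3 ⋆ y1) = -3
((y3 ⋆ y1) ⋆ y2) = -18

-18


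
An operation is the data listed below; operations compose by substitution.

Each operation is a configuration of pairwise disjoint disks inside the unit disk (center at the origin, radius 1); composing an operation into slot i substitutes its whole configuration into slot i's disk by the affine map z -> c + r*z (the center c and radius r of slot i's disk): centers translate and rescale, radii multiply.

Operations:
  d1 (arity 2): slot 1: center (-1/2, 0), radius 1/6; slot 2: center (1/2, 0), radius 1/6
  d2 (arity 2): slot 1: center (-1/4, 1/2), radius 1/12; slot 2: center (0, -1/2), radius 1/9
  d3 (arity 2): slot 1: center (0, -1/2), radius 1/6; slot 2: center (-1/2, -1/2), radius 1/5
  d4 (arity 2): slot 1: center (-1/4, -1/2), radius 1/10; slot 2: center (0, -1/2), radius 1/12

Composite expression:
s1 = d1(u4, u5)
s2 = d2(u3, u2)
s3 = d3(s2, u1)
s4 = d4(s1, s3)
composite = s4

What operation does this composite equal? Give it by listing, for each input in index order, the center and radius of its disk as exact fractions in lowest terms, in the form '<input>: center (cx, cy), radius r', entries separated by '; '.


u1: center (-1/24, -13/24), radius 1/60; u2: center (0, -79/144), radius 1/648; u3: center (-1/288, -77/144), radius 1/864; u4: center (-3/10, -1/2), radius 1/60; u5: center (-1/5, -1/2), radius 1/60

Only the slot chain above each u matters under d4; compose those maps.
tracing u4 down its 2-map path: center (-3/10, -1/2), radius 1/60
tracing u5 down its 2-map path: center (-1/5, -1/2), radius 1/60
tracing u3 down its 3-map path: center (-1/288, -77/144), radius 1/864
tracing u2 down its 3-map path: center (0, -79/144), radius 1/648
tracing u1 down its 2-map path: center (-1/24, -13/24), radius 1/60


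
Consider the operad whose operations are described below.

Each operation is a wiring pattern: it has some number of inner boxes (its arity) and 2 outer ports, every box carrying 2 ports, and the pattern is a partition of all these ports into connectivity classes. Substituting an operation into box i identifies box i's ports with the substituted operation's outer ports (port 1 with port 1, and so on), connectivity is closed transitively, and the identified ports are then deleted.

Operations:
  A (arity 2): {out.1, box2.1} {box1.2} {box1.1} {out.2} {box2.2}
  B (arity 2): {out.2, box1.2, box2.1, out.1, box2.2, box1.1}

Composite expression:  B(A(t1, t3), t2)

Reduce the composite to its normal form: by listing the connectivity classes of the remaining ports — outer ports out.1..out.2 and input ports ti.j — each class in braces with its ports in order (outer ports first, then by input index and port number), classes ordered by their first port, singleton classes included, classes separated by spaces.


{out.1, out.2, t2.1, t2.2, t3.1} {t1.1} {t1.2} {t3.2}

After gluing at B, chains via deleted ports link the t-ports.
the subtree at A composes to {out.1, t3.1} {out.2} {t1.1} {t1.2} {t3.2} on (t1, t3); out.j = own outer ports
the subtree at B composes to {out.1, out.2, t2.1, t2.2, t3.1} {t1.1} {t1.2} {t3.2} on (t1, t3, t2); out.j = own outer ports


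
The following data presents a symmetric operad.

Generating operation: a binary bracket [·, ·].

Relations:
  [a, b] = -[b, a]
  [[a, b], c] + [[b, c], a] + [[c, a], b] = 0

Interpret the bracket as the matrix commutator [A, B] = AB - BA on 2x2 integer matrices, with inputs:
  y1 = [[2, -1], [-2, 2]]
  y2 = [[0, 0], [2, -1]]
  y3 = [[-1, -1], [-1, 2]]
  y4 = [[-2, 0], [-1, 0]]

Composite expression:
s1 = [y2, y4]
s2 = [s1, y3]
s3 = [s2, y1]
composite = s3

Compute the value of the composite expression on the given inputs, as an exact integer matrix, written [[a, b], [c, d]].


[y2, y4] = [[0, 0], [-3, 0]]
[[y2, y4], y3] = [[-3, 0], [9, 3]]
[[[y2, y4], y3], y1] = [[9, 6], [-12, -9]]

[[9, 6], [-12, -9]]


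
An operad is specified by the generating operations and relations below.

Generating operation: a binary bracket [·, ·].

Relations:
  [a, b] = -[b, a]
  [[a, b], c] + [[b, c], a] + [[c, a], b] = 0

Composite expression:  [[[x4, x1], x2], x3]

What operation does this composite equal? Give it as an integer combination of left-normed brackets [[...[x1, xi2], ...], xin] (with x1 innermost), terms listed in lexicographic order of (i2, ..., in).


Antisymmetry and Jacobi reduce to x1-anchored left-normed brackets.
Composite bracket: [[[x4, x1], x2], x3]
Full expansion: 8 signed words from ab - ba (2^3 = 8).
The x1-initial words carry the normal form:
  x1x4x2x3 appears with sign -1, giving the term -[[[x1, x4], x2], x3]

-[[[x1, x4], x2], x3]


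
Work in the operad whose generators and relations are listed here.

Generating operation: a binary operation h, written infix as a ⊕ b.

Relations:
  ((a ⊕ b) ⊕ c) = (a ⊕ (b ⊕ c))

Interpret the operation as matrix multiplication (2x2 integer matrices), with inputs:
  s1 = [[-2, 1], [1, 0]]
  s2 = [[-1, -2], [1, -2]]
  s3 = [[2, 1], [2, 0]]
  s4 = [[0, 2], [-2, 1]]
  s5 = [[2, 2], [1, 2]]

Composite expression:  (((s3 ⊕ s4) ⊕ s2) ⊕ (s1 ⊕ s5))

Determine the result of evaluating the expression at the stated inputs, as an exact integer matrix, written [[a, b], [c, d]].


[[-33, -26], [-28, -24]]

(s3 ⊕ s4) = [[-2, 5], [0, 4]]
((s3 ⊕ s4) ⊕ s2) = [[7, -6], [4, -8]]
(s1 ⊕ s5) = [[-3, -2], [2, 2]]
(((s3 ⊕ s4) ⊕ s2) ⊕ (s1 ⊕ s5)) = [[-33, -26], [-28, -24]]


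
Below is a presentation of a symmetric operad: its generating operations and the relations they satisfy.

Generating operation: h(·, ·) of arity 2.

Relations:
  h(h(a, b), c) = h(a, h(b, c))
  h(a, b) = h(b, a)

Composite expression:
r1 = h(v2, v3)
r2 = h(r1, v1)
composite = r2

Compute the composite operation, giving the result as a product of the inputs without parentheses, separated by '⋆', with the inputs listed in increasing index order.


v1 ⋆ v2 ⋆ v3

Shape and order are irrelevant to h; the v-input set decides.
h(v2, v3) linearizes to v2 ⋆ v3
h(h(v2, v3), v1) linearizes to v2 ⋆ v3 ⋆ v1
rearranged into index order: v1 ⋆ v2 ⋆ v3


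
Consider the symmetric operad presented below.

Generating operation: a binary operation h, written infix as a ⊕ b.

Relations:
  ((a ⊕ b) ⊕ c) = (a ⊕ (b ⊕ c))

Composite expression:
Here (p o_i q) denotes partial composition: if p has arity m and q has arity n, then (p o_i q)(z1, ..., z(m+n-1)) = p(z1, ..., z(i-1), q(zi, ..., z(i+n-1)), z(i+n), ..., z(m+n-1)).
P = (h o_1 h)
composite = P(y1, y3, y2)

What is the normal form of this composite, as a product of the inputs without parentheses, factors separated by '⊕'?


y1 ⊕ y3 ⊕ y2


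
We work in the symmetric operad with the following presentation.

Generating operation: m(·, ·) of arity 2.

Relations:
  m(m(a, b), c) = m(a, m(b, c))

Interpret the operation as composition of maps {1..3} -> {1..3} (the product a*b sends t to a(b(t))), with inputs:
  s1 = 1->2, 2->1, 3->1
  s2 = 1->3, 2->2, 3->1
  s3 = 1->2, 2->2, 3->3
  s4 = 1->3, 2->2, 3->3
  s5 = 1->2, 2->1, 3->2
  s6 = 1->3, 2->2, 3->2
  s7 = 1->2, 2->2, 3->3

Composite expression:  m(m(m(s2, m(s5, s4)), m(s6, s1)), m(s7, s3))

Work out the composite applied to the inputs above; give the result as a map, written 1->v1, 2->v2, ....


m(s5, s4) = 1->2, 2->1, 3->2
m(s2, m(s5, s4)) = 1->2, 2->3, 3->2
m(s6, s1) = 1->2, 2->3, 3->3
m(m(s2, m(s5, s4)), m(s6, s1)) = 1->3, 2->2, 3->2
m(s7, s3) = 1->2, 2->2, 3->3
m(m(m(s2, m(s5, s4)), m(s6, s1)), m(s7, s3)) = 1->2, 2->2, 3->2

1->2, 2->2, 3->2


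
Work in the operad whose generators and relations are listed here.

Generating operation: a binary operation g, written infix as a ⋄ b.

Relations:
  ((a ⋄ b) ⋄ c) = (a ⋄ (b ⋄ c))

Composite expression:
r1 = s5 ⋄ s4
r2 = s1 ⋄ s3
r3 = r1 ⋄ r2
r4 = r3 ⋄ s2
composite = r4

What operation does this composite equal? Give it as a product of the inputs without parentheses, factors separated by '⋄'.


s5 ⋄ s4 ⋄ s1 ⋄ s3 ⋄ s2


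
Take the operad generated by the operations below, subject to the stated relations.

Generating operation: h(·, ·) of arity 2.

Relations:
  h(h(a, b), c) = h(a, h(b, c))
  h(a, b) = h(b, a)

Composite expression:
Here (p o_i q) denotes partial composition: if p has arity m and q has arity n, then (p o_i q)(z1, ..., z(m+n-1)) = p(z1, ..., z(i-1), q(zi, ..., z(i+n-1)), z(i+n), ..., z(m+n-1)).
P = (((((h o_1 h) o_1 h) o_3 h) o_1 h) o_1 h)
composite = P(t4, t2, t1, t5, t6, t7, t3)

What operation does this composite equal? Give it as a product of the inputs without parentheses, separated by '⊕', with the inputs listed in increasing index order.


t1 ⊕ t2 ⊕ t3 ⊕ t4 ⊕ t5 ⊕ t6 ⊕ t7


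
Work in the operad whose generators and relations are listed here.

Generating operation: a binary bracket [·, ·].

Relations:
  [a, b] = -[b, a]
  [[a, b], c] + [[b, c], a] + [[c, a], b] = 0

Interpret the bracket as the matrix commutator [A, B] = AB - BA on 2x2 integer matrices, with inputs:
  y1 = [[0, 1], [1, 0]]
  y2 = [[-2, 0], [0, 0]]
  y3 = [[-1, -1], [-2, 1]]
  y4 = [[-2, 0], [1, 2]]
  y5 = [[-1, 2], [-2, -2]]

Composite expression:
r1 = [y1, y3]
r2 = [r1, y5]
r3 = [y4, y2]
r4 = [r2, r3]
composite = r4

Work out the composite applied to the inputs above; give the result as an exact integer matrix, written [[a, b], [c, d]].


[[12, 0], [0, -12]]

[y1, y3] = [[-1, 2], [-2, 1]]
[[y1, y3], y5] = [[0, -6], [-6, 0]]
[y4, y2] = [[0, 0], [-2, 0]]
[[[y1, y3], y5], [y4, y2]] = [[12, 0], [0, -12]]


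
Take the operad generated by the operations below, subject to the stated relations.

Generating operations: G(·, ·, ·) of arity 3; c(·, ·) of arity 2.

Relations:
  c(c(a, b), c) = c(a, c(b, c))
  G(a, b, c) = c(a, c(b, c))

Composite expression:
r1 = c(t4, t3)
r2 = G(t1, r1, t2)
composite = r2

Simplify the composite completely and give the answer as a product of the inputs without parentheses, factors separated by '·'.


t1 · t4 · t3 · t2

The G-tree's shape is irrelevant; the t-reading-order decides.
c(t4, t3) spells out as t4 · t3
G(t1, c(t4, t3), t2) spells out as t1 · t4 · t3 · t2


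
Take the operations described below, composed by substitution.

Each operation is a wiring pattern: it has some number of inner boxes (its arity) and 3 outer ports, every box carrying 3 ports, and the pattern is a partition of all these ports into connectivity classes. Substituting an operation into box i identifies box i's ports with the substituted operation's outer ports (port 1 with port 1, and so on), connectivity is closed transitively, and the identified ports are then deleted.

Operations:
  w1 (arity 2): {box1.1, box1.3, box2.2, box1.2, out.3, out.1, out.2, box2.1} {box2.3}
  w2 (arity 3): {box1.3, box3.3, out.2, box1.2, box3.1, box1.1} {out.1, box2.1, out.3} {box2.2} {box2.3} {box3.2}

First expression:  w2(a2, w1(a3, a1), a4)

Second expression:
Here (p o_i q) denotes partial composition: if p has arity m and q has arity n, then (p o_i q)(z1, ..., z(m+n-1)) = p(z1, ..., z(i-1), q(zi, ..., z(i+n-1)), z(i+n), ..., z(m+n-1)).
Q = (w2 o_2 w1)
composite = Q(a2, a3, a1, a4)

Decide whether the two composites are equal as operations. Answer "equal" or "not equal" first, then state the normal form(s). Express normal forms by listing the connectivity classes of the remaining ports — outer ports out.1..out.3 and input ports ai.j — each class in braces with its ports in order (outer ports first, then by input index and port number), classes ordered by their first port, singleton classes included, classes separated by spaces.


equal — both sides give {out.1, out.3, a1.1, a1.2, a3.1, a3.2, a3.3} {out.2, a2.1, a2.2, a2.3, a4.1, a4.3} {a1.3} {a4.2}

The first expression reduces to {out.1, out.3, a1.1, a1.2, a3.1, a3.2, a3.3} {out.2, a2.1, a2.2, a2.3, a4.1, a4.3} {a1.3} {a4.2}
The second expression reduces to {out.1, out.3, a1.1, a1.2, a3.1, a3.2, a3.3} {out.2, a2.1, a2.2, a2.3, a4.1, a4.3} {a1.3} {a4.2}
One common form — equal.


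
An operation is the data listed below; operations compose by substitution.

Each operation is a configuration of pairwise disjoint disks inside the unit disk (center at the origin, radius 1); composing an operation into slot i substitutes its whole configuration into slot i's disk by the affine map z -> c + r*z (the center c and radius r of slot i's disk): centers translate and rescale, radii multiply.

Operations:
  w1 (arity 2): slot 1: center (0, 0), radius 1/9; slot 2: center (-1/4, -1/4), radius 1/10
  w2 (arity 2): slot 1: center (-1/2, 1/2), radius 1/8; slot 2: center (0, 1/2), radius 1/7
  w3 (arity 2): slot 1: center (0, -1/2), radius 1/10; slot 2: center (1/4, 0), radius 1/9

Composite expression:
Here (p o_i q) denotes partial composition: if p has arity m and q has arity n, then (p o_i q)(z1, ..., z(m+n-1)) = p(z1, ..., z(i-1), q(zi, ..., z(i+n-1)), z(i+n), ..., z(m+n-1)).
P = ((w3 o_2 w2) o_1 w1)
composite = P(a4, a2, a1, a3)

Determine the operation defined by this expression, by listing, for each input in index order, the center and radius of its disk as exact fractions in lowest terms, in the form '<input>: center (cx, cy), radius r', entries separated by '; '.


Affine substitution under w3: radii multiply and a-centers shift.
a4: after 2 affine steps, its disk has center (0, -1/2), radius 1/90
a2: after 2 affine steps, its disk has center (-1/40, -21/40), radius 1/100
a1: after 2 affine steps, its disk has center (7/36, 1/18), radius 1/72
a3: after 2 affine steps, its disk has center (1/4, 1/18), radius 1/63

a1: center (7/36, 1/18), radius 1/72; a2: center (-1/40, -21/40), radius 1/100; a3: center (1/4, 1/18), radius 1/63; a4: center (0, -1/2), radius 1/90


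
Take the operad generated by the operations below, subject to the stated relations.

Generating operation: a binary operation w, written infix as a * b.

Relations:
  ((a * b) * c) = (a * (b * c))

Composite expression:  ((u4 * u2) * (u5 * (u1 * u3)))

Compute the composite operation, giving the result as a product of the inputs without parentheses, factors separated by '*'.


All parenthesizations of w agree; list the u-inputs left to right.
(u4 * u2) spells out as u4 * u2
(u1 * u3) spells out as u1 * u3
(u5 * (u1 * u3)) spells out as u5 * u1 * u3
((u4 * u2) * (u5 * (u1 * u3))) spells out as u4 * u2 * u5 * u1 * u3

u4 * u2 * u5 * u1 * u3


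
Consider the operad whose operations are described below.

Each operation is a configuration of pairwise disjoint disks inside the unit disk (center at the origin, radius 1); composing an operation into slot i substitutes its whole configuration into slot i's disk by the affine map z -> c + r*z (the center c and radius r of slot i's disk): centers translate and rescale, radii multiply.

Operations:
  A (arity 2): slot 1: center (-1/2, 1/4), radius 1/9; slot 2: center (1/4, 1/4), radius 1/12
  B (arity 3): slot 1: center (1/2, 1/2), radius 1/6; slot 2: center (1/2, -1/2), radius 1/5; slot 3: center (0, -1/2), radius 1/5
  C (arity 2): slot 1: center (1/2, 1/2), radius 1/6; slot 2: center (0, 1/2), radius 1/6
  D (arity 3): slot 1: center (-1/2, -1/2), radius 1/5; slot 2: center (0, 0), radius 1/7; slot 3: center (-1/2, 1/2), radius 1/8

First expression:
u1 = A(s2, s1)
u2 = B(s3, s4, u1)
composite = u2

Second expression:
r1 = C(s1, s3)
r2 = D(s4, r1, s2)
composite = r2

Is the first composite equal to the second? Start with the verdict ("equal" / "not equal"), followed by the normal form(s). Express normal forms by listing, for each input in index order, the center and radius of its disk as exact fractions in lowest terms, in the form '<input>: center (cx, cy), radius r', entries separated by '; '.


not equal — first s1: center (1/20, -9/20), radius 1/60; s2: center (-1/10, -9/20), radius 1/45; s3: center (1/2, 1/2), radius 1/6; s4: center (1/2, -1/2), radius 1/5, second s1: center (1/14, 1/14), radius 1/42; s2: center (-1/2, 1/2), radius 1/8; s3: center (0, 1/14), radius 1/42; s4: center (-1/2, -1/2), radius 1/5

Normal form of the first expression: s1: center (1/20, -9/20), radius 1/60; s2: center (-1/10, -9/20), radius 1/45; s3: center (1/2, 1/2), radius 1/6; s4: center (1/2, -1/2), radius 1/5
Normal form of the second expression: s1: center (1/14, 1/14), radius 1/42; s2: center (-1/2, 1/2), radius 1/8; s3: center (0, 1/14), radius 1/42; s4: center (-1/2, -1/2), radius 1/5
The normal forms differ: not equal.
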